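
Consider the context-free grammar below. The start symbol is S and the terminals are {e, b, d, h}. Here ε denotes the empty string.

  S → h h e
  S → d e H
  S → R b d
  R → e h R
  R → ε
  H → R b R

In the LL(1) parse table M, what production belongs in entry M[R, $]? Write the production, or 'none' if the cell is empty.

FIRST(R): from R→e h R we get {e}; from R→ε we get {ε}. So FIRST(R) = {ε, e}.
FIRST(S): from S→h h e we get {h}; from S→d e H we get {d}; from S→R b d we get {b, e}. So FIRST(S) = {b, d, e, h}.
FIRST(H): from H→R b R we get {b, e}. So FIRST(H) = {b, e}.
FOLLOW(S) includes $ since S is the start symbol.
FOLLOW(H): in S→d e H, the suffix after H is empty, so FOLLOW(H) ⊇ FOLLOW(S) = {$}. Thus FOLLOW(H) = {$}.
FOLLOW(R): in S→R b d, R is followed by b d with FIRST {b}; in R→e h R, the suffix after R is empty (adds nothing new); in H→R b R (occurrence 1), R is followed by b R with FIRST {b}; in H→R b R (occurrence 2), the suffix after R is empty, so FOLLOW(R) ⊇ FOLLOW(H) = {$}. Thus FOLLOW(R) = {$, b}.
For R → e h R: FIRST(e h R) = {e}, so it goes in M[R, t] for t ∈ {e}.
For R → ε: FIRST(ε) = {ε}, so it goes in M[R, t] for t ∈ {}; since ε ∈ FIRST, also for every t ∈ FOLLOW(R) = {$, b}.

R → ε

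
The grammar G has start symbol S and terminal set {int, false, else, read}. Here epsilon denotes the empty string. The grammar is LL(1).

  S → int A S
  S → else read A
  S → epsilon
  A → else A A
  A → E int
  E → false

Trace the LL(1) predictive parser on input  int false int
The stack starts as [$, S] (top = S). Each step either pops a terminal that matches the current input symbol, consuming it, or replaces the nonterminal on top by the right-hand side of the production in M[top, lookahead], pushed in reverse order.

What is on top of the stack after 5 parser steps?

int

     Stack          Input            Action
  1  $ S            int false int $  expand S → int A S
  2  $ S A int      int false int $  match int
  3  $ S A          false int $      expand A → E int
  4  $ S int E      false int $      expand E → false
  5  $ S int false  false int $      match false
Stack after step 5: $ S int (top = int).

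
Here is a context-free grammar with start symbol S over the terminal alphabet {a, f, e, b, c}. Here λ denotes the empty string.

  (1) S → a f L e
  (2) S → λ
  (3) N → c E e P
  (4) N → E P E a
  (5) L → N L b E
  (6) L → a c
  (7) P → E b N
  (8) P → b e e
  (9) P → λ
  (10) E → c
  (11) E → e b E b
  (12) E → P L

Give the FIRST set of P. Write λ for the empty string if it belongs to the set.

{λ, a, b, c, e}

FIRST(S) = {λ, a}
FIRST(N) = {a, b, c, e}  (via E P E a)
FIRST(L) = {a, b, c, e}  (via N L b E)
FIRST(P) = {λ, a, b, c, e}  (via E b N)
FIRST(E) = {a, b, c, e}  (via P L)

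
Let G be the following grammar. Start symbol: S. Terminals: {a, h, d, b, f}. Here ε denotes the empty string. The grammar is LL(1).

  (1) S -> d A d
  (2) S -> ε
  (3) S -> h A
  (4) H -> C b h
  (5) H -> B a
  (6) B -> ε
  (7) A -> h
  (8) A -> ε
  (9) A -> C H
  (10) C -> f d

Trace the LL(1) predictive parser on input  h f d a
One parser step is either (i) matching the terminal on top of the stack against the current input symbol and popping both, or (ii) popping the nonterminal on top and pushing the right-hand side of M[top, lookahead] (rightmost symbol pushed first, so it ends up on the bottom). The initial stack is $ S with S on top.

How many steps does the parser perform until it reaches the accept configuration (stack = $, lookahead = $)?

9

     Stack    Input      Action
  1  $ S      h f d a $  expand S -> h A
  2  $ A h    h f d a $  match h
  3  $ A      f d a $    expand A -> C H
  4  $ H C    f d a $    expand C -> f d
  5  $ H d f  f d a $    match f
  6  $ H d    d a $      match d
  7  $ H      a $        expand H -> B a
  8  $ a B    a $        expand B -> ε
  9  $ a      a $        match a
Accept reached after 9 steps.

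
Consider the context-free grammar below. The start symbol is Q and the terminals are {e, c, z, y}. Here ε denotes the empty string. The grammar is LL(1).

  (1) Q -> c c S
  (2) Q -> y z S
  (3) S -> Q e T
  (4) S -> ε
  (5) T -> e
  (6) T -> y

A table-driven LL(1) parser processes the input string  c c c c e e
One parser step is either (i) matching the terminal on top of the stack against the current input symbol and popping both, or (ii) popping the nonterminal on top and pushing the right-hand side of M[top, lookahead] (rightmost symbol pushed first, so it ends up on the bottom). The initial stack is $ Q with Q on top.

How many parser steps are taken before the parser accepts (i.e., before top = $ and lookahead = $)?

step 1: stack=$ Q  input=c c c c e e $  — expand Q -> c c S
step 2: stack=$ S c c  input=c c c c e e $  — match c
step 3: stack=$ S c  input=c c c e e $  — match c
step 4: stack=$ S  input=c c e e $  — expand S -> Q e T
step 5: stack=$ T e Q  input=c c e e $  — expand Q -> c c S
step 6: stack=$ T e S c c  input=c c e e $  — match c
step 7: stack=$ T e S c  input=c e e $  — match c
step 8: stack=$ T e S  input=e e $  — expand S -> ε
step 9: stack=$ T e  input=e e $  — match e
step 10: stack=$ T  input=e $  — expand T -> e
step 11: stack=$ e  input=e $  — match e
Accept reached after 11 steps.

11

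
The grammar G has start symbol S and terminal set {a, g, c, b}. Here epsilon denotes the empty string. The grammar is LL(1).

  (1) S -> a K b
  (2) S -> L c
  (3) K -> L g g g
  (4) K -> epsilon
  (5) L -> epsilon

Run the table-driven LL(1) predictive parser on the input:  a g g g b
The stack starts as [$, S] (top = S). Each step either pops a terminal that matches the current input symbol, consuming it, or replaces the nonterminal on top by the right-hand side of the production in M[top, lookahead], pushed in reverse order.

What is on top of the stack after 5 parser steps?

g

     Stack        Input        Action
  1  $ S          a g g g b $  expand S -> a K b
  2  $ b K a      a g g g b $  match a
  3  $ b K        g g g b $    expand K -> L g g g
  4  $ b g g g L  g g g b $    expand L -> epsilon
  5  $ b g g g    g g g b $    match g
Stack after step 5: $ b g g (top = g).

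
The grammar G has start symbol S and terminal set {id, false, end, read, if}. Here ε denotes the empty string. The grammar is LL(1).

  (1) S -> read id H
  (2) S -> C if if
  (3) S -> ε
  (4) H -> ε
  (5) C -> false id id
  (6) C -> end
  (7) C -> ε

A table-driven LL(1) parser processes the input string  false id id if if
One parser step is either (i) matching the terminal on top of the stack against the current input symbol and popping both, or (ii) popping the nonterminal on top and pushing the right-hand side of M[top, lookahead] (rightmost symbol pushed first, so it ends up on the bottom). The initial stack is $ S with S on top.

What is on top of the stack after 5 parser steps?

step 1: stack=$ S  input=false id id if if $  — expand S -> C if if
step 2: stack=$ if if C  input=false id id if if $  — expand C -> false id id
step 3: stack=$ if if id id false  input=false id id if if $  — match false
step 4: stack=$ if if id id  input=id id if if $  — match id
step 5: stack=$ if if id  input=id if if $  — match id
Stack after step 5: $ if if (top = if).

if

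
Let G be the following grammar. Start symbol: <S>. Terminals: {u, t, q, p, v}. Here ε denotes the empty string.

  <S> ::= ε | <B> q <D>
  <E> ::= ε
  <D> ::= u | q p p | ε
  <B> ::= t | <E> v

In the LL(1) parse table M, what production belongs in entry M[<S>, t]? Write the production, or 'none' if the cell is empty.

FIRST(<E>): from <E>::=ε we get {ε}. So FIRST(<E>) = {ε}.
FIRST(<D>): from <D>::=u we get {u}; from <D>::=q p p we get {q}; from <D>::=ε we get {ε}. So FIRST(<D>) = {ε, q, u}.
FIRST(<B>): from <B>::=t we get {t}; from <B>::=<E> v we get {v}. So FIRST(<B>) = {t, v}.
FIRST(<S>): from <S>::=ε we get {ε}; from <S>::=<B> q <D> we get {t, v}. So FIRST(<S>) = {ε, t, v}.
FOLLOW(<S>) includes $ since <S> is the start symbol.
FOLLOW(<S>): <S> appears on no right-hand side. Thus FOLLOW(<S>) = {$}.
For <S> ::= ε: FIRST(ε) = {ε}, so it goes in M[<S>, t] for t ∈ {}; since ε ∈ FIRST, also for every t ∈ FOLLOW(<S>) = {$}.
For <S> ::= <B> q <D>: FIRST(<B> q <D>) = {t, v}, so it goes in M[<S>, t] for t ∈ {t, v}.

<S> ::= <B> q <D>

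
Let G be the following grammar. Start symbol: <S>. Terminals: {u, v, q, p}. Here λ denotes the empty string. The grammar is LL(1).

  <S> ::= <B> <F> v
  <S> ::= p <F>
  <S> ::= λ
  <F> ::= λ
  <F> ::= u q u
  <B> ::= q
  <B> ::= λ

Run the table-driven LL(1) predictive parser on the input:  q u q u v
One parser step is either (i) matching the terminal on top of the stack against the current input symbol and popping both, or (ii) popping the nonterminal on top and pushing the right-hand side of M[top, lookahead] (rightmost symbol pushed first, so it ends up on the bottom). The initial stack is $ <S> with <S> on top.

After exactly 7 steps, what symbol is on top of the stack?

v

step 1: stack=$ <S>  input=q u q u v $  — expand <S> ::= <B> <F> v
step 2: stack=$ v <F> <B>  input=q u q u v $  — expand <B> ::= q
step 3: stack=$ v <F> q  input=q u q u v $  — match q
step 4: stack=$ v <F>  input=u q u v $  — expand <F> ::= u q u
step 5: stack=$ v u q u  input=u q u v $  — match u
step 6: stack=$ v u q  input=q u v $  — match q
step 7: stack=$ v u  input=u v $  — match u
Stack after step 7: $ v (top = v).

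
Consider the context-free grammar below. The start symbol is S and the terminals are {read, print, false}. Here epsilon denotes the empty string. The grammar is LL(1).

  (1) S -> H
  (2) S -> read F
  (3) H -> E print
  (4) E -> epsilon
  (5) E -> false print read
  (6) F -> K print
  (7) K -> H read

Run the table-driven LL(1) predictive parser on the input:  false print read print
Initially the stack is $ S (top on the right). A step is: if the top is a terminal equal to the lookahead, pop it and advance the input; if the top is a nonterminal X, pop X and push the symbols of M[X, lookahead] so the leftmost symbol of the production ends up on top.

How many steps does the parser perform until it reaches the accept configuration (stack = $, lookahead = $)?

7

     Stack                     Input                     Action
  1  $ S                       false print read print $  expand S -> H
  2  $ H                       false print read print $  expand H -> E print
  3  $ print E                 false print read print $  expand E -> false print read
  4  $ print read print false  false print read print $  match false
  5  $ print read print        print read print $        match print
  6  $ print read              read print $              match read
  7  $ print                   print $                   match print
Accept reached after 7 steps.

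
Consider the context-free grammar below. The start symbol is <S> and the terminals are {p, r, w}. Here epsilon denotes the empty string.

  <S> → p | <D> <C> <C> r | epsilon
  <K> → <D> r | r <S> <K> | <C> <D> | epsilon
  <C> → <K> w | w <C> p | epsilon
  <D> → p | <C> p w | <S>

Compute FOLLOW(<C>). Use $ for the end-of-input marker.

{p, r, w}

FIRST(<S>): from <S>→p we get {p}; from <S>→<D> <C> <C> r we get {p, r, w}; from <S>→epsilon we get {epsilon}. So FIRST(<S>) = {epsilon, p, r, w}.
FIRST(<K>): from <K>→<D> r we get {p, r, w}; from <K>→r <S> <K> we get {r}; from <K>→<C> <D> we get {epsilon, p, r, w}; from <K>→epsilon we get {epsilon}. So FIRST(<K>) = {epsilon, p, r, w}.
FIRST(<C>): from <C>→<K> w we get {p, r, w}; from <C>→w <C> p we get {w}; from <C>→epsilon we get {epsilon}. So FIRST(<C>) = {epsilon, p, r, w}.
FIRST(<D>): from <D>→p we get {p}; from <D>→<C> p w we get {p, r, w}; from <D>→<S> we get {epsilon, p, r, w}. So FIRST(<D>) = {epsilon, p, r, w}.
FOLLOW(<S>) includes $ since <S> is the start symbol.
FOLLOW(<K>): in <K>→r <S> <K>, the suffix after <K> is empty (adds nothing new); in <C>→<K> w, <K> is followed by w with FIRST {w}. Thus FOLLOW(<K>) = {w}.
FOLLOW(<C>): in <S>→<D> <C> <C> r (occurrence 1), <C> is followed by <C> r with FIRST {p, r, w}; in <S>→<D> <C> <C> r (occurrence 2), <C> is followed by r with FIRST {r}; in <K>→<C> <D>, <C> is followed by <D> with FIRST {epsilon, p, r, w}; in <K>→<C> <D>, the suffix after <C> is nullable, so FOLLOW(<C>) ⊇ FOLLOW(<K>) = {w}; in <C>→w <C> p, <C> is followed by p with FIRST {p}; in <D>→<C> p w, <C> is followed by p w with FIRST {p}. Thus FOLLOW(<C>) = {p, r, w}.
FOLLOW(<D>): in <S>→<D> <C> <C> r, <D> is followed by <C> <C> r with FIRST {p, r, w}; in <K>→<D> r, <D> is followed by r with FIRST {r}; in <K>→<C> <D>, the suffix after <D> is empty, so FOLLOW(<D>) ⊇ FOLLOW(<K>) = {w}. Thus FOLLOW(<D>) = {p, r, w}.
FOLLOW(<S>): in <K>→r <S> <K>, <S> is followed by <K> with FIRST {epsilon, p, r, w}; in <K>→r <S> <K>, the suffix after <S> is nullable, so FOLLOW(<S>) ⊇ FOLLOW(<K>) = {w}; in <D>→<S>, the suffix after <S> is empty, so FOLLOW(<S>) ⊇ FOLLOW(<D>) = {p, r, w}. Thus FOLLOW(<S>) = {$, p, r, w}.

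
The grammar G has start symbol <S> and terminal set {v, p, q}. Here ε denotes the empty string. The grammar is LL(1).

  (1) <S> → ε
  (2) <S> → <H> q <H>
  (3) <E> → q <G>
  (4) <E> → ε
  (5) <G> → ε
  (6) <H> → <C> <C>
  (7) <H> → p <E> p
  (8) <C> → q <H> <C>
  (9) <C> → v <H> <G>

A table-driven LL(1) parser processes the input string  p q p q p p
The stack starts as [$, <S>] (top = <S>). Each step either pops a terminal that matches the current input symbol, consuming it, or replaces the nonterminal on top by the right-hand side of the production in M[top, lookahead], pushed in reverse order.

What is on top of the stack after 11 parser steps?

      Stack            Input          Action
   1  $ <S>            p q p q p p $  expand <S> → <H> q <H>
   2  $ <H> q <H>      p q p q p p $  expand <H> → p <E> p
   3  $ <H> q p <E> p  p q p q p p $  match p
   4  $ <H> q p <E>    q p q p p $    expand <E> → q <G>
   5  $ <H> q p <G> q  q p q p p $    match q
   6  $ <H> q p <G>    p q p p $      expand <G> → ε
   7  $ <H> q p        p q p p $      match p
   8  $ <H> q          q p p $        match q
   9  $ <H>            p p $          expand <H> → p <E> p
  10  $ p <E> p        p p $          match p
  11  $ p <E>          p $            expand <E> → ε
Stack after step 11: $ p (top = p).

p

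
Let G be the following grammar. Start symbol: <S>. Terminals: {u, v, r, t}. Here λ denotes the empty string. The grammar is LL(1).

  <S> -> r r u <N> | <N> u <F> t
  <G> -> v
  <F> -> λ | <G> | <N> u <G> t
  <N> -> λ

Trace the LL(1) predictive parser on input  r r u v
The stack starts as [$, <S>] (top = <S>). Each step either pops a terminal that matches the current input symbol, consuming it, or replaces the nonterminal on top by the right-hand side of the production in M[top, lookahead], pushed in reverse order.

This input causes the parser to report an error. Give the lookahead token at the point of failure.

v

     Stack        Input      Action
  1  $ <S>        r r u v $  expand <S> -> r r u <N>
  2  $ <N> u r r  r r u v $  match r
  3  $ <N> u r    r u v $    match r
  4  $ <N> u      u v $      match u
  5  $ <N>        v $        error: M[<N>, v] is empty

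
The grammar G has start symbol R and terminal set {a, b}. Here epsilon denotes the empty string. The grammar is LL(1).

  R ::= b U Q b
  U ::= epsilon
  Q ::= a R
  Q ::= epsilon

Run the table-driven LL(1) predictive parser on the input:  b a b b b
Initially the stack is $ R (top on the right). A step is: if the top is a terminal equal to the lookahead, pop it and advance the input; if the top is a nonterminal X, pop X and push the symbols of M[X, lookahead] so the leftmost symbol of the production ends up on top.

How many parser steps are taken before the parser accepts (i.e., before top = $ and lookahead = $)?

      Stack        Input        Action
   1  $ R          b a b b b $  expand R ::= b U Q b
   2  $ b Q U b    b a b b b $  match b
   3  $ b Q U      a b b b $    expand U ::= epsilon
   4  $ b Q        a b b b $    expand Q ::= a R
   5  $ b R a      a b b b $    match a
   6  $ b R        b b b $      expand R ::= b U Q b
   7  $ b b Q U b  b b b $      match b
   8  $ b b Q U    b b $        expand U ::= epsilon
   9  $ b b Q      b b $        expand Q ::= epsilon
  10  $ b b        b b $        match b
  11  $ b          b $          match b
Accept reached after 11 steps.

11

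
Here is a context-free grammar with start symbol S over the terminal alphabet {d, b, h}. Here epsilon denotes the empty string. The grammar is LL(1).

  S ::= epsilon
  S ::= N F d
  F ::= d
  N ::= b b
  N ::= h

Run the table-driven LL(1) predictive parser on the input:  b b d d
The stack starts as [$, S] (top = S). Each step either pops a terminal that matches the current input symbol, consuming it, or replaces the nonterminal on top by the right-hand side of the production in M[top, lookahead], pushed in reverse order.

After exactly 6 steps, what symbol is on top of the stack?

d

     Stack      Input      Action
  1  $ S        b b d d $  expand S ::= N F d
  2  $ d F N    b b d d $  expand N ::= b b
  3  $ d F b b  b b d d $  match b
  4  $ d F b    b d d $    match b
  5  $ d F      d d $      expand F ::= d
  6  $ d d      d d $      match d
Stack after step 6: $ d (top = d).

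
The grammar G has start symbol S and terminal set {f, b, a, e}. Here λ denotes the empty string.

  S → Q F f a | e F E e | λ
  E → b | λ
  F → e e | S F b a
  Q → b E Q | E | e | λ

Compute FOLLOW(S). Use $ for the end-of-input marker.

FIRST(E) = {λ, b}
FIRST(Q) = {λ, b, e}  (via E)
FIRST(S) = {λ, b, e}  (via Q F f a)
FIRST(F) = {b, e}  (via S F b a)
FOLLOW(S) includes $ since S is the start symbol.
FOLLOW(S): in F→S F b a, S is followed by F b a with FIRST {b, e}. Thus FOLLOW(S) = {$, b, e}.
FOLLOW(F): in S→Q F f a, F is followed by f a with FIRST {f}; in S→e F E e, F is followed by E e with FIRST {b, e}; in F→S F b a, F is followed by b a with FIRST {b}. Thus FOLLOW(F) = {b, e, f}.
FOLLOW(Q): in S→Q F f a, Q is followed by F f a with FIRST {b, e}; in Q→b E Q, the suffix after Q is empty (adds nothing new). Thus FOLLOW(Q) = {b, e}.
FOLLOW(E): in S→e F E e, E is followed by e with FIRST {e}; in Q→b E Q, E is followed by Q with FIRST {λ, b, e}; in Q→b E Q, the suffix after E is nullable, so FOLLOW(E) ⊇ FOLLOW(Q) = {b, e}; in Q→E, the suffix after E is empty, so FOLLOW(E) ⊇ FOLLOW(Q) = {b, e}. Thus FOLLOW(E) = {b, e}.

{$, b, e}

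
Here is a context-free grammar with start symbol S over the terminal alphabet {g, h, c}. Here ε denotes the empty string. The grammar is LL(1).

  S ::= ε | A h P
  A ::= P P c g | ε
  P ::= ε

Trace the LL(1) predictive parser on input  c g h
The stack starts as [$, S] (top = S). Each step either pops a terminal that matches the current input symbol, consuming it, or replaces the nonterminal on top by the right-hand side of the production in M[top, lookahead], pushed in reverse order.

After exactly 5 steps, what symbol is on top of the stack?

g

step 1: stack=$ S  input=c g h $  — expand S ::= A h P
step 2: stack=$ P h A  input=c g h $  — expand A ::= P P c g
step 3: stack=$ P h g c P P  input=c g h $  — expand P ::= ε
step 4: stack=$ P h g c P  input=c g h $  — expand P ::= ε
step 5: stack=$ P h g c  input=c g h $  — match c
Stack after step 5: $ P h g (top = g).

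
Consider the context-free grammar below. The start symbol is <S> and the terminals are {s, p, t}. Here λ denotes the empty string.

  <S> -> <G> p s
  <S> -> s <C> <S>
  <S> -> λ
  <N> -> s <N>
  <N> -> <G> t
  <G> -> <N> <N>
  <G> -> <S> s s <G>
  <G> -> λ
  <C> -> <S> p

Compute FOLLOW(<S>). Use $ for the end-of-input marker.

FIRST(<S>) = {λ, p, s, t}  (via <G> p s)
FIRST(<C>) = {p, s, t}  (via <S> p)
FIRST(<N>) = {p, s, t}  (via <G> t)
FIRST(<G>) = {λ, p, s, t}  (via <N> <N>, <S> s s <G>)
FOLLOW(<S>) includes $ since <S> is the start symbol.
FOLLOW(<S>): in <S>->s <C> <S>, the suffix after <S> is empty (adds nothing new); in <G>-><S> s s <G>, <S> is followed by s s <G> with FIRST {s}; in <C>-><S> p, <S> is followed by p with FIRST {p}. Thus FOLLOW(<S>) = {$, p, s}.
FOLLOW(<G>): in <S>-><G> p s, <G> is followed by p s with FIRST {p}; in <N>-><G> t, <G> is followed by t with FIRST {t}; in <G>-><S> s s <G>, the suffix after <G> is empty (adds nothing new). Thus FOLLOW(<G>) = {p, t}.
FOLLOW(<N>): in <N>->s <N>, the suffix after <N> is empty (adds nothing new); in <G>-><N> <N> (occurrence 1), <N> is followed by <N> with FIRST {p, s, t}; in <G>-><N> <N> (occurrence 2), the suffix after <N> is empty, so FOLLOW(<N>) ⊇ FOLLOW(<G>) = {p, t}. Thus FOLLOW(<N>) = {p, s, t}.
FOLLOW(<C>): in <S>->s <C> <S>, <C> is followed by <S> with FIRST {λ, p, s, t}; in <S>->s <C> <S>, the suffix after <C> is nullable, so FOLLOW(<C>) ⊇ FOLLOW(<S>) = {$, p, s}. Thus FOLLOW(<C>) = {$, p, s, t}.

{$, p, s}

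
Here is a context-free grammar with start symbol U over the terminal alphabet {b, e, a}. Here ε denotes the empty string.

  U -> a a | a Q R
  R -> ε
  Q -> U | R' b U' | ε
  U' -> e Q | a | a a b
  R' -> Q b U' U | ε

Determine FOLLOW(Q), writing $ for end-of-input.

{$, a, b}

FIRST(U) = {a}
FIRST(R) = {ε}
FIRST(U') = {a, e}
FIRST(Q) = {ε, a, b}  (via U, R' b U')
FIRST(R') = {ε, a, b}  (via Q b U' U)
FOLLOW(U) includes $ since U is the start symbol.
FOLLOW(R'): in Q->R' b U', R' is followed by b U' with FIRST {b}. Thus FOLLOW(R') = {b}.
FOLLOW(U): in Q->U, the suffix after U is empty, so FOLLOW(U) ⊇ FOLLOW(Q) = {$, a, b}; in R'->Q b U' U, the suffix after U is empty, so FOLLOW(U) ⊇ FOLLOW(R') = {b}. Thus FOLLOW(U) = {$, a, b}.
FOLLOW(R): in U->a Q R, the suffix after R is empty, so FOLLOW(R) ⊇ FOLLOW(U) = {$, a, b}. Thus FOLLOW(R) = {$, a, b}.
FOLLOW(Q): in U->a Q R, Q is followed by R with FIRST {ε}; in U->a Q R, the suffix after Q is nullable, so FOLLOW(Q) ⊇ FOLLOW(U) = {$, a, b}; in U'->e Q, the suffix after Q is empty, so FOLLOW(Q) ⊇ FOLLOW(U') = {$, a, b}; in R'->Q b U' U, Q is followed by b U' U with FIRST {b}. Thus FOLLOW(Q) = {$, a, b}.
FOLLOW(U'): in Q->R' b U', the suffix after U' is empty, so FOLLOW(U') ⊇ FOLLOW(Q) = {$, a, b}; in R'->Q b U' U, U' is followed by U with FIRST {a}. Thus FOLLOW(U') = {$, a, b}.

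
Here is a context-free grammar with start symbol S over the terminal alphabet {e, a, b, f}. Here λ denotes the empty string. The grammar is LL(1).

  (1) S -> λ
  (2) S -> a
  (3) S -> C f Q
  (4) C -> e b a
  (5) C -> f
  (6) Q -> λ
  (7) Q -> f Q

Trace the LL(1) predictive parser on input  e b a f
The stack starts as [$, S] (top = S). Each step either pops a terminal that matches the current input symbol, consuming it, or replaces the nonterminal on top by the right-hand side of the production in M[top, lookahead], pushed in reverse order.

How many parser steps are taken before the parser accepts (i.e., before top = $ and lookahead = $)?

7

     Stack        Input      Action
  1  $ S          e b a f $  expand S -> C f Q
  2  $ Q f C      e b a f $  expand C -> e b a
  3  $ Q f a b e  e b a f $  match e
  4  $ Q f a b    b a f $    match b
  5  $ Q f a      a f $      match a
  6  $ Q f        f $        match f
  7  $ Q          $          expand Q -> λ
Accept reached after 7 steps.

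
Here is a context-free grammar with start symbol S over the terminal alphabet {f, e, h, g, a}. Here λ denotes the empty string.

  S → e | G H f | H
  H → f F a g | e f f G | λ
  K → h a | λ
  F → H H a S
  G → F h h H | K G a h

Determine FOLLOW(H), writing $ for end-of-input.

FIRST(H) = {λ, e, f}
FIRST(K) = {λ, h}
FIRST(F) = {a, e, f}  (via H H a S)
FIRST(G) = {a, e, f, h}  (via F h h H, K G a h)
FIRST(S) = {λ, a, e, f, h}  (via G H f, H)
FOLLOW(S) includes $ since S is the start symbol.
FOLLOW(K): in G→K G a h, K is followed by G a h with FIRST {a, e, f, h}. Thus FOLLOW(K) = {a, e, f, h}.
FOLLOW(F): in H→f F a g, F is followed by a g with FIRST {a}; in G→F h h H, F is followed by h h H with FIRST {h}. Thus FOLLOW(F) = {a, h}.
FOLLOW(S): in F→H H a S, the suffix after S is empty, so FOLLOW(S) ⊇ FOLLOW(F) = {a, h}. Thus FOLLOW(S) = {$, a, h}.
FOLLOW(H): in S→G H f, H is followed by f with FIRST {f}; in S→H, the suffix after H is empty, so FOLLOW(H) ⊇ FOLLOW(S) = {$, a, h}; in F→H H a S (occurrence 1), H is followed by H a S with FIRST {a, e, f}; in F→H H a S (occurrence 2), H is followed by a S with FIRST {a}; in G→F h h H, the suffix after H is empty, so FOLLOW(H) ⊇ FOLLOW(G) = {$, a, e, f, h}. Thus FOLLOW(H) = {$, a, e, f, h}.
FOLLOW(G): in S→G H f, G is followed by H f with FIRST {e, f}; in H→e f f G, the suffix after G is empty, so FOLLOW(G) ⊇ FOLLOW(H) = {$, a, e, f, h}; in G→K G a h, G is followed by a h with FIRST {a}. Thus FOLLOW(G) = {$, a, e, f, h}.

{$, a, e, f, h}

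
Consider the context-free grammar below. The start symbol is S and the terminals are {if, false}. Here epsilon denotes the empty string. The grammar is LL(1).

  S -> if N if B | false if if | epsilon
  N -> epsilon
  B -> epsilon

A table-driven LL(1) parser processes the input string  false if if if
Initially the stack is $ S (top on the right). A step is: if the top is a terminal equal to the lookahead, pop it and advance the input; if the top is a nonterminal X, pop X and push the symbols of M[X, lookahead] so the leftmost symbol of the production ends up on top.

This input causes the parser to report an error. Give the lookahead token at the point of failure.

if

     Stack          Input             Action
  1  $ S            false if if if $  expand S -> false if if
  2  $ if if false  false if if if $  match false
  3  $ if if        if if if $        match if
  4  $ if           if if $           match if
  5  $              if $              error: stack empty but input remains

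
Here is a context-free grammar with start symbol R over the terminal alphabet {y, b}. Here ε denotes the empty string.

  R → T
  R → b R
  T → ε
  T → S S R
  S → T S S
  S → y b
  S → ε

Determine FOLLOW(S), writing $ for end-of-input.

{$, b, y}

FIRST(R) = {ε, b, y}  (via T)
FIRST(T) = {ε, b, y}  (via S S R)
FIRST(S) = {ε, b, y}  (via T S S)
FOLLOW(R) includes $ since R is the start symbol.
FOLLOW(R): in R→b R, the suffix after R is empty (adds nothing new); in T→S S R, the suffix after R is empty, so FOLLOW(R) ⊇ FOLLOW(T) = {$, b, y}. Thus FOLLOW(R) = {$, b, y}.
FOLLOW(T): in R→T, the suffix after T is empty, so FOLLOW(T) ⊇ FOLLOW(R) = {$, b, y}; in S→T S S, T is followed by S S with FIRST {ε, b, y}; in S→T S S, the suffix after T is nullable, so FOLLOW(T) ⊇ FOLLOW(S) = {$, b, y}. Thus FOLLOW(T) = {$, b, y}.
FOLLOW(S): in T→S S R (occurrence 1), S is followed by S R with FIRST {ε, b, y}; in T→S S R (occurrence 1), the suffix after S is nullable, so FOLLOW(S) ⊇ FOLLOW(T) = {$, b, y}; in T→S S R (occurrence 2), S is followed by R with FIRST {ε, b, y}; in T→S S R (occurrence 2), the suffix after S is nullable, so FOLLOW(S) ⊇ FOLLOW(T) = {$, b, y}; in S→T S S (occurrence 1), S is followed by S with FIRST {ε, b, y}; in S→T S S (occurrence 1), the suffix after S is nullable (adds nothing new); in S→T S S (occurrence 2), the suffix after S is empty (adds nothing new). Thus FOLLOW(S) = {$, b, y}.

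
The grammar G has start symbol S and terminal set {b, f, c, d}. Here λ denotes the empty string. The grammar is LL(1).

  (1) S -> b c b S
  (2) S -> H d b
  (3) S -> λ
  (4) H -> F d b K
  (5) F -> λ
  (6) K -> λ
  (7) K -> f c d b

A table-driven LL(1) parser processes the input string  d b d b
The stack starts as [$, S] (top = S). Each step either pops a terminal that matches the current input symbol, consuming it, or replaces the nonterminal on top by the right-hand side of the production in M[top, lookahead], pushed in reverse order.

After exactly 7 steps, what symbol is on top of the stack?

step 1: stack=$ S  input=d b d b $  — expand S -> H d b
step 2: stack=$ b d H  input=d b d b $  — expand H -> F d b K
step 3: stack=$ b d K b d F  input=d b d b $  — expand F -> λ
step 4: stack=$ b d K b d  input=d b d b $  — match d
step 5: stack=$ b d K b  input=b d b $  — match b
step 6: stack=$ b d K  input=d b $  — expand K -> λ
step 7: stack=$ b d  input=d b $  — match d
Stack after step 7: $ b (top = b).

b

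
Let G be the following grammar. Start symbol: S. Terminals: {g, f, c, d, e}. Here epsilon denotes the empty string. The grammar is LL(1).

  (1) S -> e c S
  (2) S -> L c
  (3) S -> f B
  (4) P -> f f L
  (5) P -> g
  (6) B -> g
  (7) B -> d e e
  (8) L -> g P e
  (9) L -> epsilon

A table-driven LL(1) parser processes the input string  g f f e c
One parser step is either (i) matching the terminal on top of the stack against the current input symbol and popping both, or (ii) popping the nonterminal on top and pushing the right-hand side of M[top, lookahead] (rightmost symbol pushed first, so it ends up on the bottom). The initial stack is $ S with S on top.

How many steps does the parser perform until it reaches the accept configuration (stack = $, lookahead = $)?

9

step 1: stack=$ S  input=g f f e c $  — expand S -> L c
step 2: stack=$ c L  input=g f f e c $  — expand L -> g P e
step 3: stack=$ c e P g  input=g f f e c $  — match g
step 4: stack=$ c e P  input=f f e c $  — expand P -> f f L
step 5: stack=$ c e L f f  input=f f e c $  — match f
step 6: stack=$ c e L f  input=f e c $  — match f
step 7: stack=$ c e L  input=e c $  — expand L -> epsilon
step 8: stack=$ c e  input=e c $  — match e
step 9: stack=$ c  input=c $  — match c
Accept reached after 9 steps.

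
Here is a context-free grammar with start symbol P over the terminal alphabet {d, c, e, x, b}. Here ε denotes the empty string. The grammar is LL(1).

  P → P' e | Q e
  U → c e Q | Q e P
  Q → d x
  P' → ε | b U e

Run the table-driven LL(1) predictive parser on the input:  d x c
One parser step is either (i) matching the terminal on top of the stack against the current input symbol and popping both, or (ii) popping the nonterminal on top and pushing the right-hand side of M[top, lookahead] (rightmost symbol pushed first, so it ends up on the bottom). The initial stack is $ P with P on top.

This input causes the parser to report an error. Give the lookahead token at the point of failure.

     Stack    Input    Action
  1  $ P      d x c $  expand P → Q e
  2  $ e Q    d x c $  expand Q → d x
  3  $ e x d  d x c $  match d
  4  $ e x    x c $    match x
  5  $ e      c $      error: top is terminal e but lookahead is c

c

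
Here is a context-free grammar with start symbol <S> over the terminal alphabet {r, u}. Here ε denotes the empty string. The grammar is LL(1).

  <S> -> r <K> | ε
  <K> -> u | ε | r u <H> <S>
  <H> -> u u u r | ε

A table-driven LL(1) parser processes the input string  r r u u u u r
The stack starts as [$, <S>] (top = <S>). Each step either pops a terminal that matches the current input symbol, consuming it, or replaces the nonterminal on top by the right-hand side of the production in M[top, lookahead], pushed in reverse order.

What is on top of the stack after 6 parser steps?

u

step 1: stack=$ <S>  input=r r u u u u r $  — expand <S> -> r <K>
step 2: stack=$ <K> r  input=r r u u u u r $  — match r
step 3: stack=$ <K>  input=r u u u u r $  — expand <K> -> r u <H> <S>
step 4: stack=$ <S> <H> u r  input=r u u u u r $  — match r
step 5: stack=$ <S> <H> u  input=u u u u r $  — match u
step 6: stack=$ <S> <H>  input=u u u r $  — expand <H> -> u u u r
Stack after step 6: $ <S> r u u u (top = u).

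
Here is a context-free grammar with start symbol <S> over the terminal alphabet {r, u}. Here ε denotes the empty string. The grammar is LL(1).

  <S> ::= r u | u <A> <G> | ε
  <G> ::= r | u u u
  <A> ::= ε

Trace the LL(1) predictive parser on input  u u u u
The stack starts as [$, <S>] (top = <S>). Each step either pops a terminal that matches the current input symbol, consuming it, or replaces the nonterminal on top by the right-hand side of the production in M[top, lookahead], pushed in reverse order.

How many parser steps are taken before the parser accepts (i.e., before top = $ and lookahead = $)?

step 1: stack=$ <S>  input=u u u u $  — expand <S> ::= u <A> <G>
step 2: stack=$ <G> <A> u  input=u u u u $  — match u
step 3: stack=$ <G> <A>  input=u u u $  — expand <A> ::= ε
step 4: stack=$ <G>  input=u u u $  — expand <G> ::= u u u
step 5: stack=$ u u u  input=u u u $  — match u
step 6: stack=$ u u  input=u u $  — match u
step 7: stack=$ u  input=u $  — match u
Accept reached after 7 steps.

7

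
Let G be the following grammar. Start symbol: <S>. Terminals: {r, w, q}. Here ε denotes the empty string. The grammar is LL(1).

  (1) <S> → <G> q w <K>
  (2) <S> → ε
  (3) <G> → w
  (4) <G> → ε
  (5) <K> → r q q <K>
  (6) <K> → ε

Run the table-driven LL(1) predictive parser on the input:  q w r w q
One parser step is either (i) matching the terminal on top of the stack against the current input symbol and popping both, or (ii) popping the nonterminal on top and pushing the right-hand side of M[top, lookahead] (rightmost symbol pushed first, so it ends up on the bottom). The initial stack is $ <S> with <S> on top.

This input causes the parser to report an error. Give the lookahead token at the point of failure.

w

step 1: stack=$ <S>  input=q w r w q $  — expand <S> → <G> q w <K>
step 2: stack=$ <K> w q <G>  input=q w r w q $  — expand <G> → ε
step 3: stack=$ <K> w q  input=q w r w q $  — match q
step 4: stack=$ <K> w  input=w r w q $  — match w
step 5: stack=$ <K>  input=r w q $  — expand <K> → r q q <K>
step 6: stack=$ <K> q q r  input=r w q $  — match r
step 7: stack=$ <K> q q  input=w q $  — error: top is terminal q but lookahead is w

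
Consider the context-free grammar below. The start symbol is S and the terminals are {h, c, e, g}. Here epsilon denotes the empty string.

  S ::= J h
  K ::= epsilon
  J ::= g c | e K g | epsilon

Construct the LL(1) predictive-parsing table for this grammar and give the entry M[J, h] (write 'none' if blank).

J ::= epsilon

FIRST(K): from K::=epsilon we get {epsilon}. So FIRST(K) = {epsilon}.
FIRST(J): from J::=g c we get {g}; from J::=e K g we get {e}; from J::=epsilon we get {epsilon}. So FIRST(J) = {epsilon, e, g}.
FIRST(S): from S::=J h we get {e, g, h}. So FIRST(S) = {e, g, h}.
FOLLOW(S) includes $ since S is the start symbol.
FOLLOW(J): in S::=J h, J is followed by h with FIRST {h}. Thus FOLLOW(J) = {h}.
For J ::= g c: FIRST(g c) = {g}, so it goes in M[J, t] for t ∈ {g}.
For J ::= e K g: FIRST(e K g) = {e}, so it goes in M[J, t] for t ∈ {e}.
For J ::= epsilon: FIRST(epsilon) = {epsilon}, so it goes in M[J, t] for t ∈ {}; since epsilon ∈ FIRST, also for every t ∈ FOLLOW(J) = {h}.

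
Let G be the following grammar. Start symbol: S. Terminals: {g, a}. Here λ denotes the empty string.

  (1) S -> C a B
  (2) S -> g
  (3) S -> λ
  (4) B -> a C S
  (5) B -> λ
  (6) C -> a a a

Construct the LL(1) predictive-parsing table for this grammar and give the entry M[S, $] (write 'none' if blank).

FIRST(B): from B->a C S we get {a}; from B->λ we get {λ}. So FIRST(B) = {λ, a}.
FIRST(C): from C->a a a we get {a}. So FIRST(C) = {a}.
FIRST(S): from S->C a B we get {a}; from S->g we get {g}; from S->λ we get {λ}. So FIRST(S) = {λ, a, g}.
FOLLOW(S) includes $ since S is the start symbol.
FOLLOW(S): in B->a C S, the suffix after S is empty, so FOLLOW(S) ⊇ FOLLOW(B) = {$}. Thus FOLLOW(S) = {$}.
FOLLOW(B): in S->C a B, the suffix after B is empty, so FOLLOW(B) ⊇ FOLLOW(S) = {$}. Thus FOLLOW(B) = {$}.
For S -> C a B: FIRST(C a B) = {a}, so it goes in M[S, t] for t ∈ {a}.
For S -> g: FIRST(g) = {g}, so it goes in M[S, t] for t ∈ {g}.
For S -> λ: FIRST(λ) = {λ}, so it goes in M[S, t] for t ∈ {}; since λ ∈ FIRST, also for every t ∈ FOLLOW(S) = {$}.

S -> λ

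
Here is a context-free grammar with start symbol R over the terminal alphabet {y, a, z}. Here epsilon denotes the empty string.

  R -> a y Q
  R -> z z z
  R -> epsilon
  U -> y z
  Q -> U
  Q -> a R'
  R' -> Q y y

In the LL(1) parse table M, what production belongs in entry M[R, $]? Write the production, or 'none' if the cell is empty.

FIRST(R) = {epsilon, a, z}
FIRST(U) = {y}
FIRST(Q) = {a, y}  (via U)
FIRST(R') = {a, y}  (via Q y y)
FOLLOW(R) includes $ since R is the start symbol.
FOLLOW(R): R appears on no right-hand side. Thus FOLLOW(R) = {$}.
For R -> a y Q: FIRST(a y Q) = {a}, so it goes in M[R, t] for t ∈ {a}.
For R -> z z z: FIRST(z z z) = {z}, so it goes in M[R, t] for t ∈ {z}.
For R -> epsilon: FIRST(epsilon) = {epsilon}, so it goes in M[R, t] for t ∈ {}; since epsilon ∈ FIRST, also for every t ∈ FOLLOW(R) = {$}.

R -> epsilon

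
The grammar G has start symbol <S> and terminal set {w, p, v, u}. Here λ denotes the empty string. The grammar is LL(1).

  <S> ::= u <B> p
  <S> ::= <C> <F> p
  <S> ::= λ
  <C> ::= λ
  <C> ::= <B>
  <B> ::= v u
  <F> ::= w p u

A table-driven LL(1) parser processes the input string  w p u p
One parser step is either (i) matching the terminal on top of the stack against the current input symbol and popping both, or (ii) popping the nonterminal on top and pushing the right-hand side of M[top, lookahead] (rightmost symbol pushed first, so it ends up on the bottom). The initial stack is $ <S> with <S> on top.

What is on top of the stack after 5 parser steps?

u

     Stack        Input      Action
  1  $ <S>        w p u p $  expand <S> ::= <C> <F> p
  2  $ p <F> <C>  w p u p $  expand <C> ::= λ
  3  $ p <F>      w p u p $  expand <F> ::= w p u
  4  $ p u p w    w p u p $  match w
  5  $ p u p      p u p $    match p
Stack after step 5: $ p u (top = u).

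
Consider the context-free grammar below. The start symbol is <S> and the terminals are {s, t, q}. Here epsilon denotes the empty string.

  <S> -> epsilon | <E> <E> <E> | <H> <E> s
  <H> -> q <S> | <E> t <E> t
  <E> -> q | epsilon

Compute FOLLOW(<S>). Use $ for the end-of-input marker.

FIRST(<E>) = {epsilon, q}
FIRST(<H>) = {q, t}  (via <E> t <E> t)
FIRST(<S>) = {epsilon, q, t}  (via <E> <E> <E>, <H> <E> s)
FOLLOW(<S>) includes $ since <S> is the start symbol.
FOLLOW(<H>): in <S>-><H> <E> s, <H> is followed by <E> s with FIRST {q, s}. Thus FOLLOW(<H>) = {q, s}.
FOLLOW(<S>): in <H>->q <S>, the suffix after <S> is empty, so FOLLOW(<S>) ⊇ FOLLOW(<H>) = {q, s}. Thus FOLLOW(<S>) = {$, q, s}.
FOLLOW(<E>): in <S>-><E> <E> <E> (occurrence 1), <E> is followed by <E> <E> with FIRST {epsilon, q}; in <S>-><E> <E> <E> (occurrence 1), the suffix after <E> is nullable, so FOLLOW(<E>) ⊇ FOLLOW(<S>) = {$, q, s}; in <S>-><E> <E> <E> (occurrence 2), <E> is followed by <E> with FIRST {epsilon, q}; in <S>-><E> <E> <E> (occurrence 2), the suffix after <E> is nullable, so FOLLOW(<E>) ⊇ FOLLOW(<S>) = {$, q, s}; in <S>-><E> <E> <E> (occurrence 3), the suffix after <E> is empty, so FOLLOW(<E>) ⊇ FOLLOW(<S>) = {$, q, s}; in <S>-><H> <E> s, <E> is followed by s with FIRST {s}; in <H>-><E> t <E> t (occurrence 1), <E> is followed by t <E> t with FIRST {t}; in <H>-><E> t <E> t (occurrence 2), <E> is followed by t with FIRST {t}. Thus FOLLOW(<E>) = {$, q, s, t}.

{$, q, s}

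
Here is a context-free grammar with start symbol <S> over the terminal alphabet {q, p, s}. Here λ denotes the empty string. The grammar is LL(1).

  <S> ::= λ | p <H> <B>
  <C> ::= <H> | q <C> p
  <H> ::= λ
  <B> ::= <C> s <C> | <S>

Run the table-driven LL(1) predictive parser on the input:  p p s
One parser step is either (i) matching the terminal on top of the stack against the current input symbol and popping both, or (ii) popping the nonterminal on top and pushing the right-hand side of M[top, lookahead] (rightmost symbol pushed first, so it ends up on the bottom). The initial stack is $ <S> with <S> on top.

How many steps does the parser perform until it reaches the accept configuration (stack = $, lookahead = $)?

step 1: stack=$ <S>  input=p p s $  — expand <S> ::= p <H> <B>
step 2: stack=$ <B> <H> p  input=p p s $  — match p
step 3: stack=$ <B> <H>  input=p s $  — expand <H> ::= λ
step 4: stack=$ <B>  input=p s $  — expand <B> ::= <S>
step 5: stack=$ <S>  input=p s $  — expand <S> ::= p <H> <B>
step 6: stack=$ <B> <H> p  input=p s $  — match p
step 7: stack=$ <B> <H>  input=s $  — expand <H> ::= λ
step 8: stack=$ <B>  input=s $  — expand <B> ::= <C> s <C>
step 9: stack=$ <C> s <C>  input=s $  — expand <C> ::= <H>
step 10: stack=$ <C> s <H>  input=s $  — expand <H> ::= λ
step 11: stack=$ <C> s  input=s $  — match s
step 12: stack=$ <C>  input=$  — expand <C> ::= <H>
step 13: stack=$ <H>  input=$  — expand <H> ::= λ
Accept reached after 13 steps.

13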